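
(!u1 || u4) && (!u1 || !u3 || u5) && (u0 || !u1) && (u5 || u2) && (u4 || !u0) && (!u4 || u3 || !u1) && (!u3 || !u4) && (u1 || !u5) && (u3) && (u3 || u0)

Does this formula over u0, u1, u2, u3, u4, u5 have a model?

(u3) alone gives u3 = true.
(!u4) alone gives u4 = false.
(!u1) alone gives u1 = false.
(!u0) alone gives u0 = false.
(!u5) alone gives u5 = false.
(u2) alone gives u2 = true.
Every clause now holds.
A satisfying assignment: u0 ↦ false; u1 ↦ false; u2 ↦ true; u3 ↦ true; u4 ↦ false; u5 ↦ false.

Satisfiable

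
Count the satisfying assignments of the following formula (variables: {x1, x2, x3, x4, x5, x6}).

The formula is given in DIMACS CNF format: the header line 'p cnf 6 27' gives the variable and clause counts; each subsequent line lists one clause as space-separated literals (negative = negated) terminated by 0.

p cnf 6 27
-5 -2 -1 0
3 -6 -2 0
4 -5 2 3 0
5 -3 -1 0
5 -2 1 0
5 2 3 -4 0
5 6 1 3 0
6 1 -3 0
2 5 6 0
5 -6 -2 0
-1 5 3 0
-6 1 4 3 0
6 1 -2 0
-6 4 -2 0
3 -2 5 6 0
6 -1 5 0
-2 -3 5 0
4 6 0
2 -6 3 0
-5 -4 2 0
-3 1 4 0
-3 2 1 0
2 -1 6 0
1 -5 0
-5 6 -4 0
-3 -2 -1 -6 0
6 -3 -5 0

There are 2^6 = 64 truth assignments over (x1, x2, x3, x4, x5, x6).
Split on x5. With x5 = True, the clauses containing x5 are satisfied and ¬x5 drops from the rest; 1 of the 2^5 = 32 assignments to the other variables satisfy what remains.
With x5 = False, by the same count on the reduced clause set, 0 assignments work.
Total: 1 + 0 = 1.

1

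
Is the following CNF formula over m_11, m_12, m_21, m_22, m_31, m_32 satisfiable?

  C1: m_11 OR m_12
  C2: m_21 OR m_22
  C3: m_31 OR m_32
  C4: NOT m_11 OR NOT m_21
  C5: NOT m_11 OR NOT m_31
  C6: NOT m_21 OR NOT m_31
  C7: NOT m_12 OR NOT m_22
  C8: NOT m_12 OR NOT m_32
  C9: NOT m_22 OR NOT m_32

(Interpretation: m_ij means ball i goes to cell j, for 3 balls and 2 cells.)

No, unsatisfiable

Suppose m_11 = true.
From the singleton clause (NOT m_21), m_21 = false.
From the singleton clause (m_22), m_22 = true.
From the singleton clause (NOT m_31), m_31 = false.
From the singleton clause (m_32), m_32 = true.
That conflicts with the unit clause (NOT m_32).
Undo m_11 and try m_11 = false.
From the singleton clause (m_12), m_12 = true.
From the singleton clause (NOT m_22), m_22 = false.
From the singleton clause (m_21), m_21 = true.
From the singleton clause (NOT m_31), m_31 = false.
From the singleton clause (m_32), m_32 = true.
That conflicts with the unit clause (NOT m_32).
Either choice for m_11 ends in contradiction.
No assignment satisfies every clause.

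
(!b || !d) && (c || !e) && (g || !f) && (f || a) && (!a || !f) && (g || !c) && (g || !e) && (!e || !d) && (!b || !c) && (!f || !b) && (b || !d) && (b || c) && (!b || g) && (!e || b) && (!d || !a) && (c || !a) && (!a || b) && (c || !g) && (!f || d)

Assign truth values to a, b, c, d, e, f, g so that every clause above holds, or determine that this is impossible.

Suppose b = false.
From the singleton clause (!d), d = false.
From the singleton clause (c), c = true.
From the singleton clause (g), g = true.
From the singleton clause (!e), e = false.
From the singleton clause (!a), a = false.
From the singleton clause (f), f = true.
Now (!f) is unsatisfied and unit — conflict.
So b must be the other value — set b = true.
From the singleton clause (!d), d = false.
From the singleton clause (!c), c = false.
From the singleton clause (!e), e = false.
From the singleton clause (!f), f = false.
From the singleton clause (a), a = true.
Now (!a) is unsatisfied and unit — conflict.
Either choice for b ends in contradiction.

UNSATISFIABLE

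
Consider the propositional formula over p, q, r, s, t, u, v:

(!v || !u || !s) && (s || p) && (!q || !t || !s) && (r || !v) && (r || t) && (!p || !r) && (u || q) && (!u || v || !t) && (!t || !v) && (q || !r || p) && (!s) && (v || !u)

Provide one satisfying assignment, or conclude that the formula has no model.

p=true, q=true, r=false, s=false, t=true, u=false, v=false

The clause (!s) is unit, so s = false.
The clause (p) is unit, so p = true.
The clause (!r) is unit, so r = false.
The clause (!v) is unit, so v = false.
The clause (t) is unit, so t = true.
The clause (!u) is unit, so u = false.
The clause (q) is unit, so q = true.
All clauses are satisfied.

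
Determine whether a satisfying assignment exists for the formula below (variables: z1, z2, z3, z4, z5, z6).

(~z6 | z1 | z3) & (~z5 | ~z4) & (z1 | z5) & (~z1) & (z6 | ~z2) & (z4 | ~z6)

The clause (~z1) is unit, so z1 = 0.
The clause (z5) is unit, so z5 = 1.
The clause (~z4) is unit, so z4 = 0.
The clause (~z6) is unit, so z6 = 0.
The clause (~z2) is unit, so z2 = 0.
All clauses hold; z3 can take either value.
A satisfying assignment: z1=0; z2=0; z3=1; z4=0; z5=1; z6=0.

Satisfiable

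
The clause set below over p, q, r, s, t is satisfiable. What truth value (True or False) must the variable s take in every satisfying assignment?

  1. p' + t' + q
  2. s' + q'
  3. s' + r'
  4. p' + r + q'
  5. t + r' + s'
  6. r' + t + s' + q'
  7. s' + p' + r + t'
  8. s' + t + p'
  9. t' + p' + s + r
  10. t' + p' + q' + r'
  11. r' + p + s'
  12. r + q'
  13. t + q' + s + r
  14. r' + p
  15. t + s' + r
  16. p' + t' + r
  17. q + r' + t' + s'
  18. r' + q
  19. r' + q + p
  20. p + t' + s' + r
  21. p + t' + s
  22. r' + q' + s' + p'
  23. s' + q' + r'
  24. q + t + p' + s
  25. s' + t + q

False

Suppose s = 1.
(q') alone gives q = 0.
(r') alone gives r = 0.
(t) alone gives t = 1.
(p') alone gives p = 0.
Now (p) is unsatisfied and unit — conflict.
So every satisfying assignment has s = False.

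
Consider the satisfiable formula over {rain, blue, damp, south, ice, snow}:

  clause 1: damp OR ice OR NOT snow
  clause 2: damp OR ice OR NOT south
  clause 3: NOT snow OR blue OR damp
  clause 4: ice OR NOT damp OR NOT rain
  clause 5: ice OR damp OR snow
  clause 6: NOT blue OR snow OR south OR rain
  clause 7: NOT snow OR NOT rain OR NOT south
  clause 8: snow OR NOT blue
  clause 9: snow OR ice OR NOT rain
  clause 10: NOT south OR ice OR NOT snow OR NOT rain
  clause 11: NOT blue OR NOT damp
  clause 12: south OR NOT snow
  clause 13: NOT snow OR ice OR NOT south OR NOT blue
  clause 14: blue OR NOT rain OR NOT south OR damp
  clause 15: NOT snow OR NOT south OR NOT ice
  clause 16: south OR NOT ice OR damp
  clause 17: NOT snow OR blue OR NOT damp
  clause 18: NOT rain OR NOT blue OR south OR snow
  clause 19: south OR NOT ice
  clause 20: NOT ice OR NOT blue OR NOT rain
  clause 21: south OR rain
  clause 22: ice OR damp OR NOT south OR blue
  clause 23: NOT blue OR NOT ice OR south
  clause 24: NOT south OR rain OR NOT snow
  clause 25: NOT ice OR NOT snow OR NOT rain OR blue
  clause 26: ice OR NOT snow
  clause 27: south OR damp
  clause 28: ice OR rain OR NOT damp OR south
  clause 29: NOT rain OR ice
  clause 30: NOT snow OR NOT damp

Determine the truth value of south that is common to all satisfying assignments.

Suppose south = false.
(NOT snow) alone gives snow = false.
(NOT blue) alone gives blue = false.
(NOT ice) alone gives ice = false.
(damp) alone gives damp = true.
(NOT rain) alone gives rain = false.
Now (rain) is unsatisfied and unit — conflict.
So every satisfying assignment has south = True.

True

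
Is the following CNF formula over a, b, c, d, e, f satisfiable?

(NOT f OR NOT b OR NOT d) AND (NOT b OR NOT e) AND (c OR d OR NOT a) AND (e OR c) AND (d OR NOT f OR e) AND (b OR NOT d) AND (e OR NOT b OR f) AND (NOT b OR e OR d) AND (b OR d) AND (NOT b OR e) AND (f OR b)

No

Suppose b = false.
The clause (NOT d) is unit, so d = false.
But (d) is also a unit clause — contradiction.
Undo b and try b = true.
The clause (NOT e) is unit, so e = false.
But (e) is also a unit clause — contradiction.
Both values of b lead to a conflict.
No assignment satisfies every clause.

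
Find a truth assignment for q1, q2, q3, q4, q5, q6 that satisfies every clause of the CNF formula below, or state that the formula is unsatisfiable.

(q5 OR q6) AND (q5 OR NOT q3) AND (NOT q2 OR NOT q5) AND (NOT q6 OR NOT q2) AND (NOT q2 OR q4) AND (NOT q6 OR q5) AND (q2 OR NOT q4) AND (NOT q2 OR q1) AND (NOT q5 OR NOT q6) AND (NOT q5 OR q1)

Try q5 = true.
The clause (NOT q2) is unit, so q2 = false.
The clause (NOT q4) is unit, so q4 = false.
The clause (NOT q6) is unit, so q6 = false.
The clause (q1) is unit, so q1 = true.
No clause remains; q3 is free.

q1: true; q2: false; q3: false; q4: false; q5: true; q6: false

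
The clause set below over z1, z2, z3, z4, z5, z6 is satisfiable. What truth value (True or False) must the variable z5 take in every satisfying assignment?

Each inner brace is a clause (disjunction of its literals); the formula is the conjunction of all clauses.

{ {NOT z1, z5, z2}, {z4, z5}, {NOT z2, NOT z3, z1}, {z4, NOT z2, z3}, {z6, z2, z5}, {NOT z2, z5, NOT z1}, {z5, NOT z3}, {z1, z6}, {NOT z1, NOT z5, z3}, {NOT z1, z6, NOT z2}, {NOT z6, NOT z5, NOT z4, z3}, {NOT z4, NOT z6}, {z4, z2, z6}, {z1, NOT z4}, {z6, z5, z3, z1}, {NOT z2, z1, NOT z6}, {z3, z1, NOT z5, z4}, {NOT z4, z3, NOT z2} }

True

Suppose z5 = false.
Unit clause (z4) forces z4 = true.
Unit clause (NOT z3) forces z3 = false.
Unit clause (NOT z6) forces z6 = false.
Unit clause (z2) forces z2 = true.
But (NOT z2) is also a unit clause — contradiction.
So every satisfying assignment has z5 = True.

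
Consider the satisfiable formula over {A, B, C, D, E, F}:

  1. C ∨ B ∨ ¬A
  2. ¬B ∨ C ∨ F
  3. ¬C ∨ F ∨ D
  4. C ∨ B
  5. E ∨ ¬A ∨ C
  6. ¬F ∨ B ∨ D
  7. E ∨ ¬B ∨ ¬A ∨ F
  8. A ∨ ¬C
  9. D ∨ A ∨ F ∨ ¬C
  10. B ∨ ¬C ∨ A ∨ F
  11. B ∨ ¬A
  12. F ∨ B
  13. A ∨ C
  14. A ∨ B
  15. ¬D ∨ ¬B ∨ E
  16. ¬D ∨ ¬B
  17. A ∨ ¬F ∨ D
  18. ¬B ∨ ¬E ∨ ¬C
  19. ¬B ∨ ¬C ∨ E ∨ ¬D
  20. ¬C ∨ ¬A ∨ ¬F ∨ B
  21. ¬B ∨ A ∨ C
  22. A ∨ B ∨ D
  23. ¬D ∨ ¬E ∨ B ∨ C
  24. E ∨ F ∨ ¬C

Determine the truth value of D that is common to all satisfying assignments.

False

Suppose D = True.
(¬B) alone gives B = False.
(C) alone gives C = True.
(A) alone gives A = True.
That conflicts with the unit clause (¬A).
So every satisfying assignment has D = False.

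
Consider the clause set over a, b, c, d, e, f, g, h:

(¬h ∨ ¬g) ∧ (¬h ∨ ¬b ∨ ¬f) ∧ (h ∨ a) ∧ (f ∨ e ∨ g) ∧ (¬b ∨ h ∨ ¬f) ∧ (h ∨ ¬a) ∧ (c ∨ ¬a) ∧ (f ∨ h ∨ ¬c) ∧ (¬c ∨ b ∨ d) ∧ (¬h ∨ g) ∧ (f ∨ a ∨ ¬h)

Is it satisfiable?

Case h = False:
The clause (a) is unit, so a = True.
But (¬a) is also a unit clause — contradiction.
That branch fails; take h = True instead.
The clause (¬g) is unit, so g = False.
But (g) is also a unit clause — contradiction.
Either choice for h ends in contradiction.
No assignment satisfies every clause.

Unsatisfiable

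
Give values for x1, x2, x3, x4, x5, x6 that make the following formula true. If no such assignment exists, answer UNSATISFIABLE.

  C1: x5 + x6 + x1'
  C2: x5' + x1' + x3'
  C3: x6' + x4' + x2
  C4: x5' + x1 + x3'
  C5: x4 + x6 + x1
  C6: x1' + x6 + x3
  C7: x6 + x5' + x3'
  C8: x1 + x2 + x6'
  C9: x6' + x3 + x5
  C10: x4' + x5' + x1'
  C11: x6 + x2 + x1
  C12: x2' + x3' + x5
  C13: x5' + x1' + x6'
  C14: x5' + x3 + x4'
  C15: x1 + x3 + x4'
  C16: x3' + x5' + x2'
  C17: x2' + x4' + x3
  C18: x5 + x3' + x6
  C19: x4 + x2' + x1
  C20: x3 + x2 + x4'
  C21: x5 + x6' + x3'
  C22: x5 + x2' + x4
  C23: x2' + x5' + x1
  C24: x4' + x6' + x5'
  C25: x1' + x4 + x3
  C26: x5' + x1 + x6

Case x5 = 1:
Case x1 = 0:
From the singleton clause (x3'), x3 = 0.
From the singleton clause (x4'), x4 = 0.
From the singleton clause (x6), x6 = 1.
From the singleton clause (x2), x2 = 1.
Now (x2') is unsatisfied and unit — conflict.
So x1 must be the other value — set x1 = 1.
From the singleton clause (x3'), x3 = 0.
From the singleton clause (x6), x6 = 1.
Now (x6') is unsatisfied and unit — conflict.
Both values of x1 lead to a conflict.
So x5 must be the other value — set x5 = 0.
Case x6 = 1:
From the singleton clause (x3), x3 = 1.
Now (x3') is unsatisfied and unit — conflict.
So x6 must be the other value — set x6 = 0.
From the singleton clause (x1'), x1 = 0.
From the singleton clause (x4), x4 = 1.
From the singleton clause (x2), x2 = 1.
From the singleton clause (x3'), x3 = 0.
Now (x3) is unsatisfied and unit — conflict.
Both values of x6 lead to a conflict.
Both values of x5 lead to a conflict.

UNSATISFIABLE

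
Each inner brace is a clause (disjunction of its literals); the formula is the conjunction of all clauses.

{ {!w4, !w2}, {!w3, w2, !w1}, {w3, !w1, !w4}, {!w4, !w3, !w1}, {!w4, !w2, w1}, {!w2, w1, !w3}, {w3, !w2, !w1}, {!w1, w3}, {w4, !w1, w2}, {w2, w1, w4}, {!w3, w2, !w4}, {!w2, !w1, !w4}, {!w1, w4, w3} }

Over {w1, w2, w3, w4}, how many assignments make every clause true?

3

There are 2^4 = 16 truth assignments over (w1, w2, w3, w4).
Split on w4. With w4 = true, the clauses containing w4 are satisfied and !w4 drops from the rest; 1 of the 2^3 = 8 assignments to the other variables satisfy what remains.
With w4 = false, by the same count on the reduced clause set, 2 assignments work.
(One model: w1=F, w2=F, w3=F, w4=T.)
Total: 1 + 2 = 3.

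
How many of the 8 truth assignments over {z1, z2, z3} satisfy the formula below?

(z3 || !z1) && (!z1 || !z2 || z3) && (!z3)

2

There are 2^3 = 8 truth assignments over (z1, z2, z3).
Split on z2. With z2 = true, the clauses containing z2 are satisfied and !z2 drops from the rest; 1 of the 2^2 = 4 assignments to the other variables satisfy what remains.
With z2 = false, by the same count on the reduced clause set, 1 assignment works.
Total: 1 + 1 = 2.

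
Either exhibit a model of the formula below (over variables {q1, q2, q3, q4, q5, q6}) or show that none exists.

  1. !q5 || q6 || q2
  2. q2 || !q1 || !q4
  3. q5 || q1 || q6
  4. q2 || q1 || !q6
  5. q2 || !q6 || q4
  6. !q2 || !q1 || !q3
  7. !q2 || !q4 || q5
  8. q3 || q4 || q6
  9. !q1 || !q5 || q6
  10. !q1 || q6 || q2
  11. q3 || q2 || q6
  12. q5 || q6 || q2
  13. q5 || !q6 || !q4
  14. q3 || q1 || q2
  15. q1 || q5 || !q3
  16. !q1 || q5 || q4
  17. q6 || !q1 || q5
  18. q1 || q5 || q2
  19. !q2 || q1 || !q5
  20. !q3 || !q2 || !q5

q1: true; q2: true; q3: false; q4: true; q5: true; q6: true

Try q5 = true.
Try q6 = true.
Try q2 = true.
From the singleton clause (q1), q1 = true.
From the singleton clause (!q3), q3 = false.
All clauses hold; q4 can take either value.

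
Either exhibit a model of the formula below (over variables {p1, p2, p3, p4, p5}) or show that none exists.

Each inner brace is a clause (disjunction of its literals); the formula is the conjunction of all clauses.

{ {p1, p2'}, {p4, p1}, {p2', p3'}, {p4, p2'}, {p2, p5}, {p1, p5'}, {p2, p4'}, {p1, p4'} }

p1: 1; p2: 0; p3: 1; p4: 0; p5: 1

Try p1 = 1.
Try p2 = 0.
(p5) alone gives p5 = 1.
(p4') alone gives p4 = 0.
No clause remains; p3 is free.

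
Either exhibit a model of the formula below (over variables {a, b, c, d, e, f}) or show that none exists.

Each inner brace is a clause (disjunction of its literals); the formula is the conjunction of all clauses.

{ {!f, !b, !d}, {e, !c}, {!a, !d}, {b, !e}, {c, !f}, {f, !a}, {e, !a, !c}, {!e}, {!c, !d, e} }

Unit clause (!e) forces e = false.
Unit clause (!c) forces c = false.
Unit clause (!f) forces f = false.
Unit clause (!a) forces a = false.
Every clause is now satisfied; b, d are unconstrained.

a ↦ false; b ↦ true; c ↦ false; d ↦ false; e ↦ false; f ↦ false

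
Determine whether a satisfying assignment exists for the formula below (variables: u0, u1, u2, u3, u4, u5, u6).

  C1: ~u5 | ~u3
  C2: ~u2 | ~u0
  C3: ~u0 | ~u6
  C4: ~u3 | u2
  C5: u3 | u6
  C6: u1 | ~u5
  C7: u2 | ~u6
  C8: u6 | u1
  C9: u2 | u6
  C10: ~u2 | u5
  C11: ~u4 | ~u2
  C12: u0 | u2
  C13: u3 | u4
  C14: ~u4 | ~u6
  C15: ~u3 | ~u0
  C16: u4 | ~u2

Branch on u5: set u5 = 0.
(~u2) alone gives u2 = 0.
(~u3) alone gives u3 = 0.
(u6) alone gives u6 = 1.
But (~u6) is also a unit clause — contradiction.
Undo u5 and try u5 = 1.
(~u3) alone gives u3 = 0.
(u6) alone gives u6 = 1.
(~u0) alone gives u0 = 0.
(u1) alone gives u1 = 1.
(u2) alone gives u2 = 1.
(~u4) alone gives u4 = 0.
But (u4) is also a unit clause — contradiction.
Both values of u5 lead to a conflict.
No assignment satisfies every clause.

No, unsatisfiable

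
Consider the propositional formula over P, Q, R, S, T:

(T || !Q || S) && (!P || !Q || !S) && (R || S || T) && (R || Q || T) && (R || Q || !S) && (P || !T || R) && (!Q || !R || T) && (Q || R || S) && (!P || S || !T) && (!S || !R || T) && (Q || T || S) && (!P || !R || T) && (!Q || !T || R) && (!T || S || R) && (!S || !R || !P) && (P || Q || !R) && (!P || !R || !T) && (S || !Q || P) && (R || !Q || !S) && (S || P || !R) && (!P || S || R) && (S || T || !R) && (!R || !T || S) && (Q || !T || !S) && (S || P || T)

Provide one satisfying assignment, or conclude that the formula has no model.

Branch on T: set T = true.
Branch on P: set P = false.
(R) alone gives R = true.
(Q) alone gives Q = true.
(S) alone gives S = true.
All clauses are satisfied.

P ↦ false, Q ↦ true, R ↦ true, S ↦ true, T ↦ true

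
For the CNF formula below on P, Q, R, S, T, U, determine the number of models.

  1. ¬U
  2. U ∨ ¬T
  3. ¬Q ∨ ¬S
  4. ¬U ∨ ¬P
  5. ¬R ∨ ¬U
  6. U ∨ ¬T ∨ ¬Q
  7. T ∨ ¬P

There are 2^6 = 64 truth assignments over (P, Q, R, S, T, U).
Split on R. With R = True, the clauses containing R are satisfied and ¬R drops from the rest; 3 of the 2^5 = 32 assignments to the other variables satisfy what remains.
With R = False, by the same count on the reduced clause set, 3 assignments work.
(One model: P=F, Q=F, R=F, S=F, T=F, U=F.)
Total: 3 + 3 = 6.

6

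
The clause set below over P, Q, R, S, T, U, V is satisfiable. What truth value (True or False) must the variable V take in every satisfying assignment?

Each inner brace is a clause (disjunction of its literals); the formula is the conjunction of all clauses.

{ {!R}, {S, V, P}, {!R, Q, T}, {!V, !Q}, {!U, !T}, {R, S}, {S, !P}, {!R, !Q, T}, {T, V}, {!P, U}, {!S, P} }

True

Suppose V = false.
The clause (!R) is unit, so R = false.
The clause (S) is unit, so S = true.
The clause (T) is unit, so T = true.
The clause (!U) is unit, so U = false.
The clause (!P) is unit, so P = false.
Now (P) is unsatisfied and unit — conflict.
So every satisfying assignment has V = True.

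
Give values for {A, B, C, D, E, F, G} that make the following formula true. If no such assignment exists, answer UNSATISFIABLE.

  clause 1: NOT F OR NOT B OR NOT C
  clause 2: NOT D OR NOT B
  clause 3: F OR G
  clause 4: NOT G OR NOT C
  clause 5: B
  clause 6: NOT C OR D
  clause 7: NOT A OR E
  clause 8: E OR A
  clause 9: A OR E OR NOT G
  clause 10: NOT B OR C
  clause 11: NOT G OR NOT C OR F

The clause (B) is unit, so B = true.
The clause (NOT D) is unit, so D = false.
The clause (NOT C) is unit, so C = false.
Now (C) is unsatisfied and unit — conflict.

UNSATISFIABLE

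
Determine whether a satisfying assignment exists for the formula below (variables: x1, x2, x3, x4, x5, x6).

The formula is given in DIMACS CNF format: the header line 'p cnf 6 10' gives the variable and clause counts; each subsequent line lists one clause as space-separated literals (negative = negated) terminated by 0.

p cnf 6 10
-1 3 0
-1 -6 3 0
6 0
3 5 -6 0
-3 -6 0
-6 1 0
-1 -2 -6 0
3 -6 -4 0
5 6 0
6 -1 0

From the singleton clause (x6), x6 = True.
From the singleton clause (¬x3), x3 = False.
From the singleton clause (¬x1), x1 = False.
But (x1) is also a unit clause — contradiction.
No assignment satisfies every clause.

No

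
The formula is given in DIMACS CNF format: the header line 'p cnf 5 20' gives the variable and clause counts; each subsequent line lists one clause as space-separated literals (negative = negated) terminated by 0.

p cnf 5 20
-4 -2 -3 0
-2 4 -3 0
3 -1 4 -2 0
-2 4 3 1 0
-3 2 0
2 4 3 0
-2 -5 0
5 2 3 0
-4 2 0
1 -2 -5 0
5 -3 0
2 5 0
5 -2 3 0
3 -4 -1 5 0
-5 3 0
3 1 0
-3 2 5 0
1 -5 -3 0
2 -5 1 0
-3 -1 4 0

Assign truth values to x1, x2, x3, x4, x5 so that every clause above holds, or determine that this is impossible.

Branch on x3: set x3 = False.
From the singleton clause (¬x5), x5 = False.
From the singleton clause (x2), x2 = True.
Now (¬x2) is unsatisfied and unit — conflict.
Undo x3 and try x3 = True.
From the singleton clause (x2), x2 = True.
From the singleton clause (¬x4), x4 = False.
Now (x4) is unsatisfied and unit — conflict.
Either choice for x3 ends in contradiction.

UNSATISFIABLE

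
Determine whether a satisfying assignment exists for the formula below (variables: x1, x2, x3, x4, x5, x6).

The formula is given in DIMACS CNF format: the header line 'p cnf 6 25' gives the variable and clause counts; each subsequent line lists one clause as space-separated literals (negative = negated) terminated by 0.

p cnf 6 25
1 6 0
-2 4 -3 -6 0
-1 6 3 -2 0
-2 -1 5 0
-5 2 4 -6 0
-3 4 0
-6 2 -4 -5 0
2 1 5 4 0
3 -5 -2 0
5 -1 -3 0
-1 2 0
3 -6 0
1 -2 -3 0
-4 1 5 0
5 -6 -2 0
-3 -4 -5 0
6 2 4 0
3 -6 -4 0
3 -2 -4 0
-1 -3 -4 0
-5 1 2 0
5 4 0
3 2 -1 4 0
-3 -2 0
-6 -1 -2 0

Case x1 = True:
(x2) alone gives x2 = True.
(x5) alone gives x5 = True.
(x3) alone gives x3 = True.
But (¬x3) is also a unit clause — contradiction.
Undo x1 and try x1 = False.
(x6) alone gives x6 = True.
(x3) alone gives x3 = True.
(x4) alone gives x4 = True.
(¬x2) alone gives x2 = False.
(¬x5) alone gives x5 = False.
But (x5) is also a unit clause — contradiction.
Both values of x1 lead to a conflict.
No assignment satisfies every clause.

No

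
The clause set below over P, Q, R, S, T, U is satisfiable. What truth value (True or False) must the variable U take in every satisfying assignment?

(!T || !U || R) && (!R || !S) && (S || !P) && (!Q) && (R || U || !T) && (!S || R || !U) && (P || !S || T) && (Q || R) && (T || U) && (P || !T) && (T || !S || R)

Suppose U = false.
Unit clause (!Q) forces Q = false.
Unit clause (R) forces R = true.
Unit clause (!S) forces S = false.
Unit clause (!P) forces P = false.
Unit clause (T) forces T = true.
Now (!T) is unsatisfied and unit — conflict.
So every satisfying assignment has U = True.

True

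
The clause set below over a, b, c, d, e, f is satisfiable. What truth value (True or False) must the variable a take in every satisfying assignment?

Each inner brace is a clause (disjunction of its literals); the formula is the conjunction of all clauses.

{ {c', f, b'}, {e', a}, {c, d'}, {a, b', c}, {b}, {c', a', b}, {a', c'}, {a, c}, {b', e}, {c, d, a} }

Suppose a = 0.
From the singleton clause (e'), e = 0.
From the singleton clause (b), b = 1.
That conflicts with the unit clause (b').
So every satisfying assignment has a = True.

True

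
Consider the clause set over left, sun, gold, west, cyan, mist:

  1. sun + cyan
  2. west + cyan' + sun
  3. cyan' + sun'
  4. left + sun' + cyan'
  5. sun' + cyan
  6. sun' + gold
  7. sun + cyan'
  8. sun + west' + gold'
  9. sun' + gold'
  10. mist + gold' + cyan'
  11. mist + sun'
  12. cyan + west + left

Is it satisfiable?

No

Suppose sun = 1.
From the singleton clause (cyan'), cyan = 0.
But (cyan) is also a unit clause — contradiction.
So sun must be the other value — set sun = 0.
From the singleton clause (cyan), cyan = 1.
But (cyan') is also a unit clause — contradiction.
Either choice for sun ends in contradiction.
No assignment satisfies every clause.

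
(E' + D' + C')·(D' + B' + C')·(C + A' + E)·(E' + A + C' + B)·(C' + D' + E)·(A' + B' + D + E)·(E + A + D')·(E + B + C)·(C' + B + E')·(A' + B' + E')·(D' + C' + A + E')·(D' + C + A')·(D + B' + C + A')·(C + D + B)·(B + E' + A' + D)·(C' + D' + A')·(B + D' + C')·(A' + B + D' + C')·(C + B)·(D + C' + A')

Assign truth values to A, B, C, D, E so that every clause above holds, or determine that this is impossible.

Case C = 0:
The clause (B) is unit, so B = 1.
Case A = 0:
Case E = 1:
No clause remains; D is free.

A=0, B=1, C=0, D=1, E=1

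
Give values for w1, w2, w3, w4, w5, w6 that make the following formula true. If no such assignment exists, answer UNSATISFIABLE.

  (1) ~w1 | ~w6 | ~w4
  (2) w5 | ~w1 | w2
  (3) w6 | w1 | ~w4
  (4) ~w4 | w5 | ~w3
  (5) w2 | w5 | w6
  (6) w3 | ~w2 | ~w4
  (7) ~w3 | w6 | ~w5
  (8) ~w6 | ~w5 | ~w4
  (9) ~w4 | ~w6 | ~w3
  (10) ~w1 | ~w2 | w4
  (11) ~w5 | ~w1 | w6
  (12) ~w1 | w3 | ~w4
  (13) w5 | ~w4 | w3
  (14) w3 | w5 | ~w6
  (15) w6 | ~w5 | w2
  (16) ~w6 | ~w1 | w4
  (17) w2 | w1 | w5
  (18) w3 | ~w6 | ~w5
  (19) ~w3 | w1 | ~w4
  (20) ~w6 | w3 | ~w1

Try w1 = 0.
Try w6 = 0.
Unit clause (~w4) forces w4 = 0.
Try w2 = 1.
Try w3 = 0.
No clause remains; w5 is free.

w1 ↦ 0, w2 ↦ 1, w3 ↦ 0, w4 ↦ 0, w5 ↦ 0, w6 ↦ 0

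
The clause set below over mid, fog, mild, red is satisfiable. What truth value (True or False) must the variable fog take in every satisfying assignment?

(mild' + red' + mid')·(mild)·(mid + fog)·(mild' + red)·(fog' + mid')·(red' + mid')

Suppose fog = 0.
Unit clause (mild) forces mild = 1.
Unit clause (mid) forces mid = 1.
Unit clause (red') forces red = 0.
Now (red) is unsatisfied and unit — conflict.
So every satisfying assignment has fog = True.

True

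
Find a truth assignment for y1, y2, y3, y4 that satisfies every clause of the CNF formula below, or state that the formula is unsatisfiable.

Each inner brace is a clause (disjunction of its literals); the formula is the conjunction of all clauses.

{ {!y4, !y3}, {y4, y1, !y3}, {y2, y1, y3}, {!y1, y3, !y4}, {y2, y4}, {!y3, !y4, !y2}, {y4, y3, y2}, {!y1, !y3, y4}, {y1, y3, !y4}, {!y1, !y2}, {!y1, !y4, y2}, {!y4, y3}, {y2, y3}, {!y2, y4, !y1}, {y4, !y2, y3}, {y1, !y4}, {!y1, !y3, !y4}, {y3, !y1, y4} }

Try y4 = false.
From the singleton clause (y2), y2 = true.
From the singleton clause (!y1), y1 = false.
From the singleton clause (!y3), y3 = false.
But (y3) is also a unit clause — contradiction.
Backtrack on y4: now try y4 = true.
From the singleton clause (!y3), y3 = false.
But (y3) is also a unit clause — contradiction.
Both values of y4 lead to a conflict.

UNSATISFIABLE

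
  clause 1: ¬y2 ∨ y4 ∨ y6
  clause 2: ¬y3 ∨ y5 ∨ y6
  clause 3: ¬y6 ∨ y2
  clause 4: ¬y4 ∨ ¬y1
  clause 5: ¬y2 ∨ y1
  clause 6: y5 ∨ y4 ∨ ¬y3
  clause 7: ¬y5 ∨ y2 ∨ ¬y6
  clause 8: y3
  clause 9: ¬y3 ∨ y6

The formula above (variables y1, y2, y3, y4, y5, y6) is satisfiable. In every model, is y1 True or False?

True

Suppose y1 = False.
(¬y2) alone gives y2 = False.
(¬y6) alone gives y6 = False.
(y3) alone gives y3 = True.
Now (¬y3) is unsatisfied and unit — conflict.
So every satisfying assignment has y1 = True.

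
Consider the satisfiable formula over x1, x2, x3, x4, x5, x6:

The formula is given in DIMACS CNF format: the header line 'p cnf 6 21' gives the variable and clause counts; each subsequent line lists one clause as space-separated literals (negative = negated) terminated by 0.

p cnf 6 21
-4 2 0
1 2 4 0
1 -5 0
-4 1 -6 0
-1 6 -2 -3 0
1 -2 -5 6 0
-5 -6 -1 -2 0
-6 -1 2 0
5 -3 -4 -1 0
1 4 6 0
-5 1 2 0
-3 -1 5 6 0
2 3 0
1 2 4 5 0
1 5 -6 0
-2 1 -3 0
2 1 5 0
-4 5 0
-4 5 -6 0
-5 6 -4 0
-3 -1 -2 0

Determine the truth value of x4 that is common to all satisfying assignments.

Suppose x4 = True.
From the singleton clause (x2), x2 = True.
From the singleton clause (x5), x5 = True.
From the singleton clause (x1), x1 = True.
From the singleton clause (¬x6), x6 = False.
Now (x6) is unsatisfied and unit — conflict.
So every satisfying assignment has x4 = False.

False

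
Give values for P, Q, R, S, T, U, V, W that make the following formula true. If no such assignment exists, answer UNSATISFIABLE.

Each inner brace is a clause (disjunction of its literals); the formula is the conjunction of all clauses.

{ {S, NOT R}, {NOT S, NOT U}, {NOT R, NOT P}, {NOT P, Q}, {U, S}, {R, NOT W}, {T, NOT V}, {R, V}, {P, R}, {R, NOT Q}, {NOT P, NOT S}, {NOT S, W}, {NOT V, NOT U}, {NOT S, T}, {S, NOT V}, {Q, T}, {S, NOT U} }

Suppose S = true.
(NOT U) alone gives U = false.
(NOT P) alone gives P = false.
(R) alone gives R = true.
(W) alone gives W = true.
(T) alone gives T = true.
No clause remains; Q, V are free.

P ↦ false,  Q ↦ true,  R ↦ true,  S ↦ true,  T ↦ true,  U ↦ false,  V ↦ true,  W ↦ true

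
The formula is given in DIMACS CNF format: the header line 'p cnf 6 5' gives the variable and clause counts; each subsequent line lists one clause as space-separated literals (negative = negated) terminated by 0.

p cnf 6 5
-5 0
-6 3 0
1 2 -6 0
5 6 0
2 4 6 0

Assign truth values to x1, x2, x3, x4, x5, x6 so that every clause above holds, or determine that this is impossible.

(¬x5) alone gives x5 = False.
(x6) alone gives x6 = True.
(x3) alone gives x3 = True.
Try x1 = True.
Every clause is now satisfied; x2, x4 are unconstrained.

x1=True, x2=False, x3=True, x4=True, x5=False, x6=True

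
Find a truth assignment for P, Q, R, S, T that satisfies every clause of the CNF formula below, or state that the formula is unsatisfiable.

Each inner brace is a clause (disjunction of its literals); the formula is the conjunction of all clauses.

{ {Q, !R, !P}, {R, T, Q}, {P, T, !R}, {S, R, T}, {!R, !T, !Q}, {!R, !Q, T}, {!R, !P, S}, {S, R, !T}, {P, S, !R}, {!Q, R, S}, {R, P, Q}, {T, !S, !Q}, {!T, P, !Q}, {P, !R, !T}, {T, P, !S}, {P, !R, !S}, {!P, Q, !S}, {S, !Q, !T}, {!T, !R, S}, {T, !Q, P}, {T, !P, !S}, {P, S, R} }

Case Q = true:
Case R = false:
Unit clause (S) forces S = true.
Unit clause (T) forces T = true.
Unit clause (P) forces P = true.
Every clause now holds.

P=true,  Q=true,  R=false,  S=true,  T=true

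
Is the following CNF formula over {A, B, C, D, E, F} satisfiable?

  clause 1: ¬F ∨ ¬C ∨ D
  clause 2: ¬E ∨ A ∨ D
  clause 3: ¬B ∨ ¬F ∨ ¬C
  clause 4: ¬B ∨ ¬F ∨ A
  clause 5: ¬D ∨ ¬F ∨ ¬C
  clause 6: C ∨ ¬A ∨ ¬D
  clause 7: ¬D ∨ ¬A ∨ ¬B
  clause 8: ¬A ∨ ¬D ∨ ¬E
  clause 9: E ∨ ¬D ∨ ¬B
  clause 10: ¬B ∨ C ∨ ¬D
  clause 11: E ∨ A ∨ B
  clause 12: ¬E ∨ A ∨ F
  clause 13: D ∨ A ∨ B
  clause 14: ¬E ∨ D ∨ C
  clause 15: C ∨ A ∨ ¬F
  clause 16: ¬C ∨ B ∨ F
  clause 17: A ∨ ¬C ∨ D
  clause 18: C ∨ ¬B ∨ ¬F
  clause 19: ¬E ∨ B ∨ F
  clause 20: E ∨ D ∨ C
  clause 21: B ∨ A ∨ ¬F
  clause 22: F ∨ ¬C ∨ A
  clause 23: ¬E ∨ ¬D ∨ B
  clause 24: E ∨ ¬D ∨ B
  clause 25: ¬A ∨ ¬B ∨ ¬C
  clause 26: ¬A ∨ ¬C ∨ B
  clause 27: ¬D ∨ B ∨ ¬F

Try F = False.
Try E = False.
Try D = False.
Unit clause (C) forces C = True.
Unit clause (B) forces B = True.
Unit clause (A) forces A = True.
That conflicts with the unit clause (¬A).
Backtrack on D: now try D = True.
Unit clause (¬B) forces B = False.
That conflicts with the unit clause (B).
Both values of D lead to a conflict.
Backtrack on E: now try E = True.
Unit clause (A) forces A = True.
Unit clause (¬D) forces D = False.
Unit clause (C) forces C = True.
Unit clause (B) forces B = True.
That conflicts with the unit clause (¬B).
Both values of E lead to a conflict.
Backtrack on F: now try F = True.
Try C = False.
Unit clause (A) forces A = True.
Unit clause (¬D) forces D = False.
Unit clause (¬E) forces E = False.
That conflicts with the unit clause (E).
Backtrack on C: now try C = True.
Unit clause (D) forces D = True.
That conflicts with the unit clause (¬D).
Both values of C lead to a conflict.
Both values of F lead to a conflict.
No assignment satisfies every clause.

No, unsatisfiable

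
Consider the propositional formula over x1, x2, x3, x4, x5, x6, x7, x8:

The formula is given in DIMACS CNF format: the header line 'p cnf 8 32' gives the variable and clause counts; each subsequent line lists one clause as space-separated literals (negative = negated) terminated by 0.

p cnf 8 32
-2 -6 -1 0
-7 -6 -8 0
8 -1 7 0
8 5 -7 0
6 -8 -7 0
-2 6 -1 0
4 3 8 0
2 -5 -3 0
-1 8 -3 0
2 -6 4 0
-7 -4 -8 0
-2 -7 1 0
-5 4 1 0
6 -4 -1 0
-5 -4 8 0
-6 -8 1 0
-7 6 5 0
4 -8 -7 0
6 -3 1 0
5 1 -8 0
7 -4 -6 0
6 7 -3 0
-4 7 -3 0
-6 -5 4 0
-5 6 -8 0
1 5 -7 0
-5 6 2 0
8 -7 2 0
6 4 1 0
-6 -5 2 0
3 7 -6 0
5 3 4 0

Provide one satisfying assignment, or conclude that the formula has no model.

x1=False; x2=True; x3=True; x4=False; x5=False; x6=True; x7=False; x8=False

Suppose x2 = True.
Suppose x6 = True.
Unit clause (¬x1) forces x1 = False.
Unit clause (¬x7) forces x7 = False.
Unit clause (¬x8) forces x8 = False.
Unit clause (¬x4) forces x4 = False.
Unit clause (x3) forces x3 = True.
Unit clause (¬x5) forces x5 = False.
Every clause now holds.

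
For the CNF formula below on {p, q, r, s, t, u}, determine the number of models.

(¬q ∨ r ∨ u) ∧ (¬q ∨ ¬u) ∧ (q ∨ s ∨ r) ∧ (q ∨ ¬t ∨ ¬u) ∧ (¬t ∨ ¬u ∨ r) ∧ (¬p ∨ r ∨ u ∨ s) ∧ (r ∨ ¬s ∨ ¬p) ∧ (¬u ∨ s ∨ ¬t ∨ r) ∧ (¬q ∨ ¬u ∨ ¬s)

There are 2^6 = 64 truth assignments over (p, q, r, s, t, u).
Split on s. With s = True, the clauses containing s are satisfied and ¬s drops from the rest; 13 of the 2^5 = 32 assignments to the other variables satisfy what remains.
With s = False, by the same count on the reduced clause set, 10 assignments work.
(One model: p=F, q=F, r=F, s=T, t=F, u=F.)
Total: 13 + 10 = 23.

23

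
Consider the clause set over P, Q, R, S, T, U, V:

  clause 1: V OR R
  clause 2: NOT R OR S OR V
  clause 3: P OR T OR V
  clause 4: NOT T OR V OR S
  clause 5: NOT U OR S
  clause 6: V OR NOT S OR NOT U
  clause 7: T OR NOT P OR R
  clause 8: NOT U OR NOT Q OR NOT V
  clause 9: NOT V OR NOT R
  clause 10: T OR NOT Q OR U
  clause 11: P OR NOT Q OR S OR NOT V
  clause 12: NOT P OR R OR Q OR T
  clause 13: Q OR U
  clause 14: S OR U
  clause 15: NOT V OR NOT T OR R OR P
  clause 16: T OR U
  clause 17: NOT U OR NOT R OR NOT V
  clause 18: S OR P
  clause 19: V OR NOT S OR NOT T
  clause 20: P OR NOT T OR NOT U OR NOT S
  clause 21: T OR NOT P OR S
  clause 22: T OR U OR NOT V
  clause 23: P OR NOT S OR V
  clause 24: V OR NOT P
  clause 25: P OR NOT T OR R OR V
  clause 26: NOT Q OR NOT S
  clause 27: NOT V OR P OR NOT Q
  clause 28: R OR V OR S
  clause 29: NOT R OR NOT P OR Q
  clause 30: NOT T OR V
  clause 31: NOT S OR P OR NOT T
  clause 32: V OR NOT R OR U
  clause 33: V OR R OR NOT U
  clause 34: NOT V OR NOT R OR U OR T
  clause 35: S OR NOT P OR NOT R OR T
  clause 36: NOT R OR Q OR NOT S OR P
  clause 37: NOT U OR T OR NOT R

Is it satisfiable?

Try V = true.
Unit clause (NOT R) forces R = false.
Try U = true.
Unit clause (S) forces S = true.
Unit clause (NOT Q) forces Q = false.
Try T = true.
Unit clause (P) forces P = true.
This assignment satisfies each clause.
A satisfying assignment: P: true, Q: false, R: false, S: true, T: true, U: true, V: true.

Yes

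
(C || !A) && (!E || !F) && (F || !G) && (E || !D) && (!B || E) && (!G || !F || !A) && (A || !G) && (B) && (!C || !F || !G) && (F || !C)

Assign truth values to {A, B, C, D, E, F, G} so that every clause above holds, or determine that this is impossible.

The clause (B) is unit, so B = true.
The clause (E) is unit, so E = true.
The clause (!F) is unit, so F = false.
The clause (!G) is unit, so G = false.
The clause (!C) is unit, so C = false.
The clause (!A) is unit, so A = false.
All clauses hold; D can take either value.

A: false,  B: true,  C: false,  D: false,  E: true,  F: false,  G: false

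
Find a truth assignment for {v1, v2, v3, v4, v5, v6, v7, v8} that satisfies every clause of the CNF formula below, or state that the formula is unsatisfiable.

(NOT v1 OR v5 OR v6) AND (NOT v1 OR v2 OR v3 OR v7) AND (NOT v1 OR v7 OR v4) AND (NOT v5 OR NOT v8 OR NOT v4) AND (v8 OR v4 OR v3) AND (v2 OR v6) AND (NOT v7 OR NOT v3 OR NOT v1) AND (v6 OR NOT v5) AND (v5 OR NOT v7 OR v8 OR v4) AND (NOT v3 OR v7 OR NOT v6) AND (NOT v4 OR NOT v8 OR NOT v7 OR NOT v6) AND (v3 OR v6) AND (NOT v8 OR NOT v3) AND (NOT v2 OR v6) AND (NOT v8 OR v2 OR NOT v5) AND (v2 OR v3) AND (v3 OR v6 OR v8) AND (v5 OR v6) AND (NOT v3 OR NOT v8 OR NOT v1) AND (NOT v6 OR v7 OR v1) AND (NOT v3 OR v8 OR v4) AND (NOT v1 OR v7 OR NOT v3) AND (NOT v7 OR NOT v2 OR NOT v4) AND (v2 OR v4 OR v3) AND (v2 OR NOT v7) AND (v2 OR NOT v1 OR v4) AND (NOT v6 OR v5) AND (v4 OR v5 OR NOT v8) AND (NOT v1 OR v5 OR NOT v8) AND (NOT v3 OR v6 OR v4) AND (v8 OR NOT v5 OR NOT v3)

Branch on v2: set v2 = true.
Unit clause (v6) forces v6 = true.
Unit clause (v5) forces v5 = true.
Branch on v8: set v8 = false.
Unit clause (NOT v3) forces v3 = false.
Unit clause (v4) forces v4 = true.
Unit clause (NOT v7) forces v7 = false.
Unit clause (v1) forces v1 = true.
All clauses are satisfied.

v1: true,  v2: true,  v3: false,  v4: true,  v5: true,  v6: true,  v7: false,  v8: false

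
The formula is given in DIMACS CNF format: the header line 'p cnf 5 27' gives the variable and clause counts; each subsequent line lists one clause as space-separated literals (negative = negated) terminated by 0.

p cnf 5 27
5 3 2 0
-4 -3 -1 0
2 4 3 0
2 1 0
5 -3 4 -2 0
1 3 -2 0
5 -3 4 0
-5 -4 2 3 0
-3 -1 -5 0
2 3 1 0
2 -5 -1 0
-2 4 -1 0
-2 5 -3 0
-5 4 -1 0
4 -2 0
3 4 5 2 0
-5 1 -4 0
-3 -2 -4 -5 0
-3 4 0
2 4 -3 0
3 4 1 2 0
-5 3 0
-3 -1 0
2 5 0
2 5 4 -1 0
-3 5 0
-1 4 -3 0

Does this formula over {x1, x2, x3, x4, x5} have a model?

Yes, satisfiable

Branch on x2: set x2 = True.
(x4) alone gives x4 = True.
Branch on x3: set x3 = False.
(x1) alone gives x1 = True.
(¬x5) alone gives x5 = False.
Every clause now holds.
A satisfying assignment: x1=True,  x2=True,  x3=False,  x4=True,  x5=False.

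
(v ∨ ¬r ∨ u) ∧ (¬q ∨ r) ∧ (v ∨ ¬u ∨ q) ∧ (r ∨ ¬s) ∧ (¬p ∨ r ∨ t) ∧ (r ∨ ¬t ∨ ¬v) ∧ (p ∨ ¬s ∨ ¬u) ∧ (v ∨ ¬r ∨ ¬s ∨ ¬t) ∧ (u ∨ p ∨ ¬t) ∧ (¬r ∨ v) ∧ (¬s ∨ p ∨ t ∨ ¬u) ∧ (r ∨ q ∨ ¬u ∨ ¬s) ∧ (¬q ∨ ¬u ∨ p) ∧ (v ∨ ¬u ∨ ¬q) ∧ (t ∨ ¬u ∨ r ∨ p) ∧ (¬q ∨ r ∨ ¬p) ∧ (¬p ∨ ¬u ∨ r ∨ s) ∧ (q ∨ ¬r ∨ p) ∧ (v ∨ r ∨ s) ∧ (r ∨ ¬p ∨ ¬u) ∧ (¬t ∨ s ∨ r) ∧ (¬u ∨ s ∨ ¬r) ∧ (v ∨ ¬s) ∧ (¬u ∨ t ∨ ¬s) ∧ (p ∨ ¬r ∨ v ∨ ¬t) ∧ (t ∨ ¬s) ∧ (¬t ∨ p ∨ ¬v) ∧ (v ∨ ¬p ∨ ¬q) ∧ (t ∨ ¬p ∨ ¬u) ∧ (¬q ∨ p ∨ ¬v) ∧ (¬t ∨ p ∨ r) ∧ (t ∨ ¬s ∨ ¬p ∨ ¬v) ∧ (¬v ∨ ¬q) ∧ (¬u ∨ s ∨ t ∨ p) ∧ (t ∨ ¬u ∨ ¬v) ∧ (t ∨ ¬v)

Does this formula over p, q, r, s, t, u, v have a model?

Satisfiable

Case q = False:
Case v = True:
From the singleton clause (t), t = True.
From the singleton clause (r), r = True.
From the singleton clause (p), p = True.
Case u = False:
All clauses hold; s can take either value.
A satisfying assignment: p: True,  q: False,  r: True,  s: False,  t: True,  u: False,  v: True.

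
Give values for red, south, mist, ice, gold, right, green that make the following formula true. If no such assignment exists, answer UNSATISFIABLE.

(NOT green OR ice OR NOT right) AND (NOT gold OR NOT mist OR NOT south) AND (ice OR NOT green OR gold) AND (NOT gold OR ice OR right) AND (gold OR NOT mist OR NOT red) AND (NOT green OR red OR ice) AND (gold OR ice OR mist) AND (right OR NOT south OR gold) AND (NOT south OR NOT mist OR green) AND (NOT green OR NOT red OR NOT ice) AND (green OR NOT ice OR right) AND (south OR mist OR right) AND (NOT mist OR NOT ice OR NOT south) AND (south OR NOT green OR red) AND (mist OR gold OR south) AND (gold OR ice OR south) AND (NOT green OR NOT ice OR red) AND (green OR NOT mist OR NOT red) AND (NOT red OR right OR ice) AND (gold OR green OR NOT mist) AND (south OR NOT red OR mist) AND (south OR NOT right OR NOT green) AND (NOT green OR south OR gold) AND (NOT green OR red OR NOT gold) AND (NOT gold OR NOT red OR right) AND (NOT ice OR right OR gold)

red: false, south: false, mist: true, ice: false, gold: true, right: true, green: false

Case green = false:
Case south = false:
Case ice = false:
From the singleton clause (gold), gold = true.
From the singleton clause (right), right = true.
Case mist = true:
From the singleton clause (NOT red), red = false.
This assignment satisfies each clause.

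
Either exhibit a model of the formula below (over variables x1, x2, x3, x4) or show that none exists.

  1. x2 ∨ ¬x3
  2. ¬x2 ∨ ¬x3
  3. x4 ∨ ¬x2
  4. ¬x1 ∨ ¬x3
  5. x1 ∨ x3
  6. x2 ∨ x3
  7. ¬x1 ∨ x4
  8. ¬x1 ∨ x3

UNSATISFIABLE

Try x2 = True.
The clause (¬x3) is unit, so x3 = False.
The clause (x4) is unit, so x4 = True.
The clause (x1) is unit, so x1 = True.
That conflicts with the unit clause (¬x1).
So x2 must be the other value — set x2 = False.
The clause (¬x3) is unit, so x3 = False.
That conflicts with the unit clause (x3).
Both values of x2 lead to a conflict.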